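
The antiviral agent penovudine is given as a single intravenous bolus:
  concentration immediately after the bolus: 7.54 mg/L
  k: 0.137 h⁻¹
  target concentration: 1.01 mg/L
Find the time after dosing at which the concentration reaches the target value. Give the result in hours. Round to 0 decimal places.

15 h

t = ln(C₀ / C) / k = ln(7.540 / 1.01) / 0.1370
  = ln(7.465) / 0.1370 = 2.010 / 0.1370 = 14.67 h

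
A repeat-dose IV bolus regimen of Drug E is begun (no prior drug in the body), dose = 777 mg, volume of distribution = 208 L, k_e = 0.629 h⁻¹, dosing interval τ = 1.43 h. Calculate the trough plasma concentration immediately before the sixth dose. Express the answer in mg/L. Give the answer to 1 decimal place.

C₀ per dose = Dose / Vd = 777 / 208 = 3.736 mg/L
Fraction remaining after one interval: r = e^(−kτ) = e^(−0.6290 × 1.43) = 0.4068
Before dose 6, 5 doses have been given (aged 1τ, 2τ, 3τ, 4τ, 5τ).
C_trough = C₀ × (r + r² + … + r^5) = C₀ × r(1−r^5)/(1−r)
        = 3.736 × 0.4068 × (1 − 0.01114) / (1 − 0.4068) = 2.534 mg/L

2.5 mg/L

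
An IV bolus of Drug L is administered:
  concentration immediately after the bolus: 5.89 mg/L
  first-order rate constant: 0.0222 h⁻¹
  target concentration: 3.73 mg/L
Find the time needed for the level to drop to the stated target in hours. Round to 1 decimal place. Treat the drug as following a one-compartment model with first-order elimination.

20.6 h

t = ln(C₀ / C) / k = ln(5.890 / 3.73) / 0.02220
  = ln(1.579) / 0.02220 = 0.4568 / 0.02220 = 20.58 h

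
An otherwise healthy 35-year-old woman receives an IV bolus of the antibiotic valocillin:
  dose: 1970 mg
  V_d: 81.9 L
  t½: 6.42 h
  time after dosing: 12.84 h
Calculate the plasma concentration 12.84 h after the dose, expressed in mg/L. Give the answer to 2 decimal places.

C₀ = Dose / Vd = 1970 / 81.9 = 24.05 mg/L
k = ln2 / t½ = 0.693147 / 6.42 = 0.1080 h⁻¹
t / t½ = 12.84 / 6.42 = 2 half-lives
C = C₀ × (1/2)^2 = 24.05 × 0.2500 = 6.013 mg/L

6.01 mg/L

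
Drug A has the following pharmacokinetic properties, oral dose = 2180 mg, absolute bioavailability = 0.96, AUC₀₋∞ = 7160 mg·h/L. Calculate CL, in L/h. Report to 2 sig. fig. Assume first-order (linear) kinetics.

CL = F·Dose / AUC = 0.96 × 2180 / 7160 = 0.2923 L/h

0.29 L/h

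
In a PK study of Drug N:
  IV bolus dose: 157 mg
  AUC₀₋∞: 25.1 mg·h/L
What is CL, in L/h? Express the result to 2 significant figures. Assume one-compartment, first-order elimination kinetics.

6.3 L/h

CL = Dose / AUC = 157 / 25.1 = 6.255 L/h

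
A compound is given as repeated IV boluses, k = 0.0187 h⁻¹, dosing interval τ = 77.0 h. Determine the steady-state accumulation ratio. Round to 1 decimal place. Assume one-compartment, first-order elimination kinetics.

e^(−kτ) = e^(−0.01870 × 77.0) = 0.2370
Accumulation ratio R = 1 / (1 − e^(−kτ)) = 1 / (1 − 0.2370) = 1.311

1.3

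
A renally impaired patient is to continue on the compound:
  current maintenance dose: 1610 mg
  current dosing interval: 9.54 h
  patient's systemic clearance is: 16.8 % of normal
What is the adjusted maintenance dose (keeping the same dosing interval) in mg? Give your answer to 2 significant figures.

270 mg

To keep the same average steady-state level, dosing rate must scale with clearance.
CL ratio = 16.8 / 100 = 0.1680
New dose (same interval) = 1610 × 0.1680 = 270.5 mg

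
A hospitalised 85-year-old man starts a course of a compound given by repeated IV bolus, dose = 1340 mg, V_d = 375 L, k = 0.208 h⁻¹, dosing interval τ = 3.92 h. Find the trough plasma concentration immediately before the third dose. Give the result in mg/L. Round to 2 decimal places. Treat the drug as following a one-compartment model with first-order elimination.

C₀ per dose = Dose / Vd = 1340 / 375 = 3.573 mg/L
Fraction remaining after one interval: r = e^(−kτ) = e^(−0.2080 × 3.92) = 0.4425
Before dose 3, 2 doses have been given (aged 1τ, 2τ).
C_trough = C₀ × (r + r²) = 3.573 × (0.4425 + 0.1958) = 2.281 mg/L

2.28 mg/L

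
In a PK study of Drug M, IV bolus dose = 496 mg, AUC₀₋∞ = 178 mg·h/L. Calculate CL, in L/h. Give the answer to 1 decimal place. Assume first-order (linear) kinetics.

CL = Dose / AUC = 496 / 178 = 2.787 L/h

2.8 L/h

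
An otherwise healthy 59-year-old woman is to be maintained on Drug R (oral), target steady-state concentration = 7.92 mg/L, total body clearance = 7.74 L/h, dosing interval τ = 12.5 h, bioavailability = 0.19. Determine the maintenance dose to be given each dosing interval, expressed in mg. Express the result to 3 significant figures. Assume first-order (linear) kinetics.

4030 mg

At steady state, F × (Dose/τ) = Css × CL.
Dose = Css × CL × τ / F = 7.92 × 7.740 × 12.5 / 0.19 = 4033 mg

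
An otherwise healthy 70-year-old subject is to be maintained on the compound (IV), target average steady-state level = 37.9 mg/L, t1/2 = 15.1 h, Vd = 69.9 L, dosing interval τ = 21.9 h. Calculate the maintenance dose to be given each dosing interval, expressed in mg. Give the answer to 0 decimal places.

2663 mg

k = ln2 / t½ = 0.693147 / 15.1 = 0.04590 h⁻¹
CL = k × Vd = 0.04590 × 69.9 = 3.208 L/h
At steady state, Dose/τ = Css × CL.
Dose = Css × CL × τ = 37.9 × 3.208 × 21.9 = 2663 mg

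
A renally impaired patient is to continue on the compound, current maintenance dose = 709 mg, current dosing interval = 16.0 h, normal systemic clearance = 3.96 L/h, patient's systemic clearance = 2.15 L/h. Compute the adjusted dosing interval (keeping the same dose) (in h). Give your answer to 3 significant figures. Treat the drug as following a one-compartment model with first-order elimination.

29.5 h

To keep the same average steady-state level, dosing rate must scale with clearance.
CL ratio = 2.15 / 3.96 = 0.5429
New interval (same dose) = 16.0 / 0.5429 = 29.47 h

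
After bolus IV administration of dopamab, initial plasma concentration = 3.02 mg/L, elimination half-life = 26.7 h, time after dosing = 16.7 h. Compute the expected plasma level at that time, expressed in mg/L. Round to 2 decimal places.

k = ln2 / t½ = 0.693147 / 26.7 = 0.02596 h⁻¹
C = C₀ · e^(−k·t) = 3.020 × e^(−0.02596 × 16.7)
  = 3.020 × 0.6482 = 1.958 mg/L

1.96 mg/L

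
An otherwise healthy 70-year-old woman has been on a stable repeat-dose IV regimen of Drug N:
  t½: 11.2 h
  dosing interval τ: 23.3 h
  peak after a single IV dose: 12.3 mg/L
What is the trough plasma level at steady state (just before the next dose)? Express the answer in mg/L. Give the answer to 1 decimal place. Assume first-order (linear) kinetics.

3.8 mg/L

k = ln2 / t½ = 0.693147 / 11.2 = 0.06189 h⁻¹
e^(−kτ) = e^(−0.06189 × 23.3) = 0.2364
Accumulation ratio R = 1 / (1 − e^(−kτ)) = 1 / (1 − 0.2364) = 1.310
Steady-state trough = C₀ × R × e^(−kτ) = 12.3 × 1.310 × 0.2364 = 3.809 mg/L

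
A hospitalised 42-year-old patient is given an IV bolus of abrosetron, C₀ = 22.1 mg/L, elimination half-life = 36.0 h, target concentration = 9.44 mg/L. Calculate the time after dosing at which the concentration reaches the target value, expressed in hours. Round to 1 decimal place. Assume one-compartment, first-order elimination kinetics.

k = ln2 / t½ = 0.693147 / 36.0 = 0.01925 h⁻¹
t = ln(C₀ / C) / k = ln(22.10 / 9.44) / 0.01925
  = ln(2.341) / 0.01925 = 0.8506 / 0.01925 = 44.19 h

44.2 h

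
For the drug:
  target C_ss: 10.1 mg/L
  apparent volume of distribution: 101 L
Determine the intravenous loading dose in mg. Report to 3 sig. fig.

LD = Css × Vd = 10.1 × 101 = 1020 mg

1020 mg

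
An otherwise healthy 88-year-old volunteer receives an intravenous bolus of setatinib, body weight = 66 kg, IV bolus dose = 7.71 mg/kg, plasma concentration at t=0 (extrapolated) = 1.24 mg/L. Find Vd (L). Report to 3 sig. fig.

Dose = 7.71 × 66 = 508.9 mg
Vd = Dose / C₀ = 508.9 / 1.24 = 410.4 L

410 L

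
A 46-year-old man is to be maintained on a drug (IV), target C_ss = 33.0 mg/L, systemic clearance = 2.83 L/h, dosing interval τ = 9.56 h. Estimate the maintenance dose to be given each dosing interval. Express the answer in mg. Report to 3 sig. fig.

893 mg

At steady state, Dose/τ = Css × CL.
Dose = Css × CL × τ = 33.0 × 2.830 × 9.56 = 892.8 mg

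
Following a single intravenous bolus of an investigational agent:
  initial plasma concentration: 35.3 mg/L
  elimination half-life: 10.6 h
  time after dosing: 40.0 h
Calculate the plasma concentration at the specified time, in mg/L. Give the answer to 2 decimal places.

2.58 mg/L

k = ln2 / t½ = 0.693147 / 10.6 = 0.06539 h⁻¹
C = C₀ · e^(−k·t) = 35.30 × e^(−0.06539 × 40.0)
  = 35.30 × 0.07312 = 2.581 mg/L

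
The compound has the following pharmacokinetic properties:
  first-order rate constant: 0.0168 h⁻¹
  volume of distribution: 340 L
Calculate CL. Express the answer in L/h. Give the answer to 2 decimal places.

5.71 L/h

CL = k × Vd = 0.0168 × 340 = 5.712 L/h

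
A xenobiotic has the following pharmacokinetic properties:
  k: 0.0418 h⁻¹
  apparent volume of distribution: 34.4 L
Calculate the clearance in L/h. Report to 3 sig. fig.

1.44 L/h

CL = k × Vd = 0.0418 × 34.4 = 1.438 L/h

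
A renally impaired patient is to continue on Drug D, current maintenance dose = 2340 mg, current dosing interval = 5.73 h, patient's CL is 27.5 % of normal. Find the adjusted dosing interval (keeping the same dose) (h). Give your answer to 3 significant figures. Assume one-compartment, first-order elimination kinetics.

To keep the same average steady-state level, dosing rate must scale with clearance.
CL ratio = 27.5 / 100 = 0.2750
New interval (same dose) = 5.73 / 0.2750 = 20.84 h

20.8 h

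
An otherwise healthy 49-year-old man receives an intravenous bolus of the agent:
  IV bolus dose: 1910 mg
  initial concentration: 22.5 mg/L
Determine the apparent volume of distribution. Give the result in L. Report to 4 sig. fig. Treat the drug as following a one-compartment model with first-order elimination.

84.89 L

Vd = Dose / C₀ = 1910 / 22.5 = 84.89 L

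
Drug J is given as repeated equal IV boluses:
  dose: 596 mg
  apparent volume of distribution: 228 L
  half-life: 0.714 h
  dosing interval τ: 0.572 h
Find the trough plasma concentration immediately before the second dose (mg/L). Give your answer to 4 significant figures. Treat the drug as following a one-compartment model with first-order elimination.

C₀ per dose = Dose / Vd = 596 / 228 = 2.614 mg/L
k = ln2 / t½ = 0.693147 / 0.714 = 0.9708 h⁻¹
Fraction remaining after one interval: r = e^(−kτ) = e^(−0.9708 × 0.572) = 0.5739
Before dose 2, 1 dose has been given (aged 1τ).
C_trough = C₀ × r = 2.614 × 0.5739 = 1.500 mg/L

1.500 mg/L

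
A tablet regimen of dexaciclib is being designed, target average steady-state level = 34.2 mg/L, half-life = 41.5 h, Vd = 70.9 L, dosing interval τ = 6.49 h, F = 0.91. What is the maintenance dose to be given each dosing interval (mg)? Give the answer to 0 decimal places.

289 mg

k = ln2 / t½ = 0.693147 / 41.5 = 0.01670 h⁻¹
CL = k × Vd = 0.01670 × 70.9 = 1.184 L/h
At steady state, F × (Dose/τ) = Css × CL.
Dose = Css × CL × τ / F = 34.2 × 1.184 × 6.49 / 0.91 = 288.8 mg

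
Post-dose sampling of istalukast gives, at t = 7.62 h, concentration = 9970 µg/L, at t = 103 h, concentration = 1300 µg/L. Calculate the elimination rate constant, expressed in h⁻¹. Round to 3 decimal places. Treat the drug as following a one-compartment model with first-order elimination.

k = ln(C₁/C₂) / (t₂ − t₁) = ln(9970/1300) / (103 − 7.62)
  = 2.037 / 95.38 = 0.02136 h⁻¹

0.021 h⁻¹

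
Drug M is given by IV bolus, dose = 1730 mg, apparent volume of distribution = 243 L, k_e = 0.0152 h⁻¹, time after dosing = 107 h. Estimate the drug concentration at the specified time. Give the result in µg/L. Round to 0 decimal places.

C₀ = Dose / Vd = 1730 / 243 = 7.119 mg/L
C = C₀ · e^(−k·t) = 7.119 × e^(−0.01520 × 107)
  = 7.119 × 0.1966 = 1.400 mg/L
Convert: 1.400 mg/L × 1000 = 1400 µg/L

1400 µg/L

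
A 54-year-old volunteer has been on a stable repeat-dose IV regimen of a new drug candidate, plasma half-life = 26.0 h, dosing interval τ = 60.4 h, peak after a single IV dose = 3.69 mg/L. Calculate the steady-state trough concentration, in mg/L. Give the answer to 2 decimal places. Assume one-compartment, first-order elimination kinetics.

k = ln2 / t½ = 0.693147 / 26.0 = 0.02666 h⁻¹
e^(−kτ) = e^(−0.02666 × 60.4) = 0.1998
Accumulation ratio R = 1 / (1 − e^(−kτ)) = 1 / (1 − 0.1998) = 1.250
Steady-state trough = C₀ × R × e^(−kτ) = 3.69 × 1.250 × 0.1998 = 0.9216 mg/L

0.92 mg/L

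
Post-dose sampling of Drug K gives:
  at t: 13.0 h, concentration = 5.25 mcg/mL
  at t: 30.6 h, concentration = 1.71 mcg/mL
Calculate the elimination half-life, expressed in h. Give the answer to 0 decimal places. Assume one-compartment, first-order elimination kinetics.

11 h

k = ln(C₁/C₂) / (t₂ − t₁) = ln(5.25/1.71) / (30.6 − 13.0)
  = 1.122 / 17.60 = 0.06375 h⁻¹
t½ = ln2 / k = 0.693147 / 0.06375 = 10.87 h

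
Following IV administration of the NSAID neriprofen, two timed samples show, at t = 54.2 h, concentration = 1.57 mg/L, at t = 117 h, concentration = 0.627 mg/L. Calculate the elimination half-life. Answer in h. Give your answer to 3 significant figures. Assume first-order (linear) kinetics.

k = ln(C₁/C₂) / (t₂ − t₁) = ln(1.57/0.627) / (117 − 54.2)
  = 0.9179 / 62.80 = 0.01462 h⁻¹
t½ = ln2 / k = 0.693147 / 0.01462 = 47.41 h

47.4 h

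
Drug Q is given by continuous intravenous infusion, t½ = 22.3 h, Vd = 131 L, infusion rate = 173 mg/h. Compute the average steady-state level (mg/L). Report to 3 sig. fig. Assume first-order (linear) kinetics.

42.5 mg/L

k = ln2 / t½ = 0.693147 / 22.3 = 0.03108 h⁻¹
CL = k × Vd = 0.03108 × 131 = 4.071 L/h
At steady state Css = R₀ / CL = 173 / 4.071 = 42.50 mg/L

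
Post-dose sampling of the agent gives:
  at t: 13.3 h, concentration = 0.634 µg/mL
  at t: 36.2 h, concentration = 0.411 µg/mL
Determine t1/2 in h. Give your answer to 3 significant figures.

36.6 h

k = ln(C₁/C₂) / (t₂ − t₁) = ln(0.634/0.411) / (36.2 − 13.3)
  = 0.4335 / 22.90 = 0.01893 h⁻¹
t½ = ln2 / k = 0.693147 / 0.01893 = 36.62 h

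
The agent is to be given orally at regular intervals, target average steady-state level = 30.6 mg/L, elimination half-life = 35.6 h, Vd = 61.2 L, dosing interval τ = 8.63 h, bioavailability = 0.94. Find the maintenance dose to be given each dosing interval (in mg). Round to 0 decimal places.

k = ln2 / t½ = 0.693147 / 35.6 = 0.01947 h⁻¹
CL = k × Vd = 0.01947 × 61.2 = 1.192 L/h
At steady state, F × (Dose/τ) = Css × CL.
Dose = Css × CL × τ / F = 30.6 × 1.192 × 8.63 / 0.94 = 334.9 mg

335 mg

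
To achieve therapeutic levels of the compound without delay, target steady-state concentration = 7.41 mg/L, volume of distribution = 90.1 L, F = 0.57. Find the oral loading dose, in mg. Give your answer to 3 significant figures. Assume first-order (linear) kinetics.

1170 mg

LD = Css × Vd / F = 7.41 × 90.1 / 0.57 = 1171 mg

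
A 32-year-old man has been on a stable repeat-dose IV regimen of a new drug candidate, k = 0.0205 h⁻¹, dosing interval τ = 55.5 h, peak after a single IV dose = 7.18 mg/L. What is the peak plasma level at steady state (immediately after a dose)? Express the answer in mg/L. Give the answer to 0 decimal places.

11 mg/L

e^(−kτ) = e^(−0.02050 × 55.5) = 0.3205
Accumulation ratio R = 1 / (1 − e^(−kτ)) = 1 / (1 − 0.3205) = 1.472
Steady-state peak = C₀ × R = 7.18 × 1.472 = 10.57 mg/L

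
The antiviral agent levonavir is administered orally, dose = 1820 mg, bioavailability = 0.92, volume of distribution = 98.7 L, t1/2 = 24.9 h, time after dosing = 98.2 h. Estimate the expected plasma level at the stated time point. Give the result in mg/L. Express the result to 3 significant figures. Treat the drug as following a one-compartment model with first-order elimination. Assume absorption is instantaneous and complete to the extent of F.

Amount reaching circulation = F × Dose = 0.92 × 1820 = 1674 mg
C₀ = F·Dose / Vd = 1674 / 98.7 = 16.96 mg/L
k = ln2 / t½ = 0.693147 / 24.9 = 0.02784 h⁻¹
C = C₀ · e^(−k·t) = 16.96 × e^(−0.02784 × 98.2)
  = 16.96 × 0.06497 = 1.102 mg/L

1.10 mg/L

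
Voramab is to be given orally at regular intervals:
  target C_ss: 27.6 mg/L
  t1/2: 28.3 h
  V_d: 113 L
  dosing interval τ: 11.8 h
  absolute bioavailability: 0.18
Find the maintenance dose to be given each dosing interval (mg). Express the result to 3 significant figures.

k = ln2 / t½ = 0.693147 / 28.3 = 0.02449 h⁻¹
CL = k × Vd = 0.02449 × 113 = 2.767 L/h
At steady state, F × (Dose/τ) = Css × CL.
Dose = Css × CL × τ / F = 27.6 × 2.767 × 11.8 / 0.18 = 5006 mg

5010 mg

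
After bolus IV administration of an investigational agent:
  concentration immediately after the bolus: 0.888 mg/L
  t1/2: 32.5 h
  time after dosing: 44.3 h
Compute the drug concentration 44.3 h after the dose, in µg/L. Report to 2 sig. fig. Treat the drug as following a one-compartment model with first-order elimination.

k = ln2 / t½ = 0.693147 / 32.5 = 0.02133 h⁻¹
C = C₀ · e^(−k·t) = 0.8880 × e^(−0.02133 × 44.3)
  = 0.8880 × 0.3887 = 0.3452 mg/L
Convert: 0.3452 mg/L × 1000 = 345.2 µg/L

350 µg/L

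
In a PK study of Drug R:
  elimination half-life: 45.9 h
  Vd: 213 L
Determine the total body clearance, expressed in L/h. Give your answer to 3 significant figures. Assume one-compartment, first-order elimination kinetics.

3.22 L/h

k = ln2 / t½ = 0.693147 / 45.9 = 0.01510 h⁻¹
CL = k × Vd = 0.01510 × 213 = 3.216 L/h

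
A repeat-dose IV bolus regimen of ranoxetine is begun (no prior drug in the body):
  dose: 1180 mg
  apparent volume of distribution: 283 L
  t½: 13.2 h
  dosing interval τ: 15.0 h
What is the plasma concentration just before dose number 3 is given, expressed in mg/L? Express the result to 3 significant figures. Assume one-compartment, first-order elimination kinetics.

2.76 mg/L

C₀ per dose = Dose / Vd = 1180 / 283 = 4.170 mg/L
k = ln2 / t½ = 0.693147 / 13.2 = 0.05251 h⁻¹
Fraction remaining after one interval: r = e^(−kτ) = e^(−0.05251 × 15.0) = 0.4549
Before dose 3, 2 doses have been given (aged 1τ, 2τ).
C_trough = C₀ × (r + r²) = 4.170 × (0.4549 + 0.2069) = 2.760 mg/L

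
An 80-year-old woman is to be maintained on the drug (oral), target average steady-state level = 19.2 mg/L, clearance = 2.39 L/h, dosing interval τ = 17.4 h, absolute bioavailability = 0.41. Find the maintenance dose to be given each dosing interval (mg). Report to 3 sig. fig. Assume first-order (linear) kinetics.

1950 mg

At steady state, F × (Dose/τ) = Css × CL.
Dose = Css × CL × τ / F = 19.2 × 2.390 × 17.4 / 0.41 = 1947 mg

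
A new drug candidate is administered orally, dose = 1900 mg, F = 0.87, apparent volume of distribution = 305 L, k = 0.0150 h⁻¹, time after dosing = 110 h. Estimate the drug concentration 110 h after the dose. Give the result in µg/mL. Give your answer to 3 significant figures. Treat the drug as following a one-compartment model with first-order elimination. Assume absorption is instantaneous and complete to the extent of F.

1.04 µg/mL

Amount reaching circulation = F × Dose = 0.87 × 1900 = 1653 mg
C₀ = F·Dose / Vd = 1653 / 305 = 5.420 mg/L
C = C₀ · e^(−k·t) = 5.420 × e^(−0.01500 × 110)
  = 5.420 × 0.1920 = 1.041 mg/L
(1.041 mg/L = 1.041 µg/mL)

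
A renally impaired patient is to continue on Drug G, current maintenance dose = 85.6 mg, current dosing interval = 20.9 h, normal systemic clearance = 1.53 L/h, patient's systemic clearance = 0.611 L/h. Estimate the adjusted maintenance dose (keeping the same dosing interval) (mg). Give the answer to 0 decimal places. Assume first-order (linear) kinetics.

To keep the same average steady-state level, dosing rate must scale with clearance.
CL ratio = 0.611 / 1.53 = 0.3993
New dose (same interval) = 85.6 × 0.3993 = 34.18 mg

34 mg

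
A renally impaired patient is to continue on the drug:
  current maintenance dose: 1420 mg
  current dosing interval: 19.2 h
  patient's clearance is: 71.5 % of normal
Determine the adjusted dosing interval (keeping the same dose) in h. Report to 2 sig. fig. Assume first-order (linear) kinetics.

27 h

To keep the same average steady-state level, dosing rate must scale with clearance.
CL ratio = 71.5 / 100 = 0.7150
New interval (same dose) = 19.2 / 0.7150 = 26.85 h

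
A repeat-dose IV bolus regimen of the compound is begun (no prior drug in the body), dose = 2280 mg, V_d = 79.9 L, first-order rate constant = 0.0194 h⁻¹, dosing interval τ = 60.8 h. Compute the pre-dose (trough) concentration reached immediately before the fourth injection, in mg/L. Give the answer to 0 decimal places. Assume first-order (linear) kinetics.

12 mg/L

C₀ per dose = Dose / Vd = 2280 / 79.9 = 28.54 mg/L
Fraction remaining after one interval: r = e^(−kτ) = e^(−0.01940 × 60.8) = 0.3074
Before dose 4, 3 doses have been given (aged 1τ, 2τ, 3τ).
C_trough = C₀ × (r + r² + … + r^3) = C₀ × r(1−r^3)/(1−r)
        = 28.54 × 0.3074 × (1 − 0.02905) / (1 − 0.3074) = 12.30 mg/L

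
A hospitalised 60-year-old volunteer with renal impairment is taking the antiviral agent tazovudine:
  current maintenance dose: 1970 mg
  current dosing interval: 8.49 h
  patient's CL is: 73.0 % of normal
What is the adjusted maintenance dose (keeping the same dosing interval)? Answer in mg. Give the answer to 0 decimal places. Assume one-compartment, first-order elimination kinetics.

1438 mg

To keep the same average steady-state level, dosing rate must scale with clearance.
CL ratio = 73.0 / 100 = 0.7300
New dose (same interval) = 1970 × 0.7300 = 1438 mg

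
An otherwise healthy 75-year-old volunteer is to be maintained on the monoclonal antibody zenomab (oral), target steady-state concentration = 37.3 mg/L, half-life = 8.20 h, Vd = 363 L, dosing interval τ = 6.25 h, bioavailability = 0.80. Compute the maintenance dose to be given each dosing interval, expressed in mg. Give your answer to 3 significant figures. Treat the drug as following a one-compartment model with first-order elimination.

8940 mg

k = ln2 / t½ = 0.693147 / 8.20 = 0.08453 h⁻¹
CL = k × Vd = 0.08453 × 363 = 30.68 L/h
At steady state, F × (Dose/τ) = Css × CL.
Dose = Css × CL × τ / F = 37.3 × 30.68 × 6.25 / 0.80 = 8940 mg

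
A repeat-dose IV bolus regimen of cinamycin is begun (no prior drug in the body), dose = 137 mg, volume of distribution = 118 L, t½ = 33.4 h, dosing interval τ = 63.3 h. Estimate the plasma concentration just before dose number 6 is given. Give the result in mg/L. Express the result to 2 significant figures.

C₀ per dose = Dose / Vd = 137 / 118 = 1.161 mg/L
k = ln2 / t½ = 0.693147 / 33.4 = 0.02075 h⁻¹
Fraction remaining after one interval: r = e^(−kτ) = e^(−0.02075 × 63.3) = 0.2689
Before dose 6, 5 doses have been given (aged 1τ, 2τ, 3τ, 4τ, 5τ).
C_trough = C₀ × (r + r² + … + r^5) = C₀ × r(1−r^5)/(1−r)
        = 1.161 × 0.2689 × (1 − 0.001406) / (1 − 0.2689) = 0.4264 mg/L

0.43 mg/L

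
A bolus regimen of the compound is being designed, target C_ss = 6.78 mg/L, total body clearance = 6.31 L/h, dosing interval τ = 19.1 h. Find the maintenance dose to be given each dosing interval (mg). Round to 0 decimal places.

817 mg

At steady state, Dose/τ = Css × CL.
Dose = Css × CL × τ = 6.78 × 6.310 × 19.1 = 817.1 mg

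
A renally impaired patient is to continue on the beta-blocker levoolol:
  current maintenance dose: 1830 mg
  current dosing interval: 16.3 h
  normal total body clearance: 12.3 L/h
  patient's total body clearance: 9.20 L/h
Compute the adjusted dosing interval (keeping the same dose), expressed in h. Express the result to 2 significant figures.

22 h

To keep the same average steady-state level, dosing rate must scale with clearance.
CL ratio = 9.20 / 12.3 = 0.7480
New interval (same dose) = 16.3 / 0.7480 = 21.79 h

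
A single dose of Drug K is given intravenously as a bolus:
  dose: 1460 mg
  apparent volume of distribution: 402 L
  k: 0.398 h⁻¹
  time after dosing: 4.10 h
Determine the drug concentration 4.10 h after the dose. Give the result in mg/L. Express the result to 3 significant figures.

0.710 mg/L

C₀ = Dose / Vd = 1460 / 402 = 3.632 mg/L
C = C₀ · e^(−k·t) = 3.632 × e^(−0.3980 × 4.10)
  = 3.632 × 0.1956 = 0.7104 mg/L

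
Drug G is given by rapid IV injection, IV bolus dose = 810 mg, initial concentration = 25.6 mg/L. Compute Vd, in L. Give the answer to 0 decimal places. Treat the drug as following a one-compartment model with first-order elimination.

32 L

Vd = Dose / C₀ = 810.0 / 25.6 = 31.64 L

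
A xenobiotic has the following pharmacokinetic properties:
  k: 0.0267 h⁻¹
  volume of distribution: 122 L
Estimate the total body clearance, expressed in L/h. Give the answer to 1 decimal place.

3.3 L/h

CL = k × Vd = 0.0267 × 122 = 3.257 L/h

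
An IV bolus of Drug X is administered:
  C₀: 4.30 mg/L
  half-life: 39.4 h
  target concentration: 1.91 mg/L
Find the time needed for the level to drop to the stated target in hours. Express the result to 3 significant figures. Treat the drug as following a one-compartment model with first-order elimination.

k = ln2 / t½ = 0.693147 / 39.4 = 0.01759 h⁻¹
t = ln(C₀ / C) / k = ln(4.300 / 1.91) / 0.01759
  = ln(2.251) / 0.01759 = 0.8114 / 0.01759 = 46.13 h

46.1 h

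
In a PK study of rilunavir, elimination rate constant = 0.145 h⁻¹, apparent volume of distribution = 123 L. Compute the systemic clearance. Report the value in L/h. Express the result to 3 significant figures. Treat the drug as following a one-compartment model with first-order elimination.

17.8 L/h

CL = k × Vd = 0.145 × 123 = 17.84 L/h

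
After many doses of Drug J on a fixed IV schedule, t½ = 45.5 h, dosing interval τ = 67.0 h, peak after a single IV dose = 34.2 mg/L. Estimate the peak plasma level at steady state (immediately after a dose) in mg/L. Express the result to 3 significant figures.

k = ln2 / t½ = 0.693147 / 45.5 = 0.01523 h⁻¹
e^(−kτ) = e^(−0.01523 × 67.0) = 0.3604
Accumulation ratio R = 1 / (1 − e^(−kτ)) = 1 / (1 − 0.3604) = 1.563
Steady-state peak = C₀ × R = 34.2 × 1.563 = 53.45 mg/L

53.5 mg/L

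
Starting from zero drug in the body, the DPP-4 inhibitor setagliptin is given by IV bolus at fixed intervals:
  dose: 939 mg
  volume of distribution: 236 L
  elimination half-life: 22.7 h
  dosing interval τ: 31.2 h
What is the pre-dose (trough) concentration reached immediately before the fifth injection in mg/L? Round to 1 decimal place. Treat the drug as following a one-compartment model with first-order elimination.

C₀ per dose = Dose / Vd = 939 / 236 = 3.979 mg/L
k = ln2 / t½ = 0.693147 / 22.7 = 0.03054 h⁻¹
Fraction remaining after one interval: r = e^(−kτ) = e^(−0.03054 × 31.2) = 0.3856
Before dose 5, 4 doses have been given (aged 1τ, 2τ, 3τ, 4τ).
C_trough = C₀ × (r + r² + … + r^4) = C₀ × r(1−r^4)/(1−r)
        = 3.979 × 0.3856 × (1 − 0.02211) / (1 − 0.3856) = 2.442 mg/L

2.4 mg/L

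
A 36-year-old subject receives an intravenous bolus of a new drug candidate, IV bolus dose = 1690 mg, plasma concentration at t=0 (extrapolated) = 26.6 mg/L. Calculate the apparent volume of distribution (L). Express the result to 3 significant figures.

63.5 L

Vd = Dose / C₀ = 1690 / 26.6 = 63.53 L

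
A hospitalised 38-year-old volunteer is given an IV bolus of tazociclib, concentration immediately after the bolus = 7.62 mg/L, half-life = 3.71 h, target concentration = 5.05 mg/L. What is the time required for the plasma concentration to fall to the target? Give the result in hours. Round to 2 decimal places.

2.20 h

k = ln2 / t½ = 0.693147 / 3.71 = 0.1868 h⁻¹
t = ln(C₀ / C) / k = ln(7.620 / 5.05) / 0.1868
  = ln(1.509) / 0.1868 = 0.4114 / 0.1868 = 2.202 h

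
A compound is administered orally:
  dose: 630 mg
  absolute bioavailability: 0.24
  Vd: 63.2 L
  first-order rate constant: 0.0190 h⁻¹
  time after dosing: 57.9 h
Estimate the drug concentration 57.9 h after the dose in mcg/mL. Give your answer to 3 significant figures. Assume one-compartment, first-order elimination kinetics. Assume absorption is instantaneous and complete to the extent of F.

0.796 mcg/mL

Amount reaching circulation = F × Dose = 0.24 × 630.0 = 151.2 mg
C₀ = F·Dose / Vd = 151.2 / 63.2 = 2.392 mg/L
C = C₀ · e^(−k·t) = 2.392 × e^(−0.01900 × 57.9)
  = 2.392 × 0.3328 = 0.7961 mg/L
(0.7961 mg/L = 0.7961 mcg/mL)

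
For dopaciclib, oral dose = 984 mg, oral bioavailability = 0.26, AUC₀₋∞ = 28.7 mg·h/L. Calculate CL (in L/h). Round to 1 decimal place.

8.9 L/h

CL = F·Dose / AUC = 0.26 × 984 / 28.7 = 8.914 L/h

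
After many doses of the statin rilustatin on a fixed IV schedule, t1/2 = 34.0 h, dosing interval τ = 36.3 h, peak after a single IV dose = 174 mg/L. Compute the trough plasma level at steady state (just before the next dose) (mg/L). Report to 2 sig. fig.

160 mg/L

k = ln2 / t½ = 0.693147 / 34.0 = 0.02039 h⁻¹
e^(−kτ) = e^(−0.02039 × 36.3) = 0.4770
Accumulation ratio R = 1 / (1 − e^(−kτ)) = 1 / (1 − 0.4770) = 1.912
Steady-state trough = C₀ × R × e^(−kτ) = 174 × 1.912 × 0.4770 = 158.7 mg/L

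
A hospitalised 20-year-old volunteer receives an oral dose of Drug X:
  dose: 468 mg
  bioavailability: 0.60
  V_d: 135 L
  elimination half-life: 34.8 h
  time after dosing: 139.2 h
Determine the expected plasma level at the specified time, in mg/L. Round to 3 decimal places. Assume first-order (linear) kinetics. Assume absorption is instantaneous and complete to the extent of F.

Amount reaching circulation = F × Dose = 0.60 × 468.0 = 280.8 mg
C₀ = F·Dose / Vd = 280.8 / 135 = 2.080 mg/L
k = ln2 / t½ = 0.693147 / 34.8 = 0.01992 h⁻¹
t / t½ = 139.2 / 34.8 = 4 half-lives
C = C₀ × (1/2)^4 = 2.080 × 0.06250 = 0.1300 mg/L

0.130 mg/L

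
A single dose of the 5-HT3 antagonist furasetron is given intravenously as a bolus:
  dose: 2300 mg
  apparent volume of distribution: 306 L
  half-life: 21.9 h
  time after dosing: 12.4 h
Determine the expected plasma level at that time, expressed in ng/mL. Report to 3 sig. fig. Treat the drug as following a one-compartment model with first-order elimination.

5080 ng/mL

C₀ = Dose / Vd = 2300 / 306 = 7.516 mg/L
k = ln2 / t½ = 0.693147 / 21.9 = 0.03165 h⁻¹
C = C₀ · e^(−k·t) = 7.516 × e^(−0.03165 × 12.4)
  = 7.516 × 0.6754 = 5.076 mg/L
Convert: 5.076 mg/L × 1000 = 5076 ng/mL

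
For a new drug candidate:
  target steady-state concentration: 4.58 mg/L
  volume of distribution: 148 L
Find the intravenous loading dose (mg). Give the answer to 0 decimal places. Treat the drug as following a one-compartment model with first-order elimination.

LD = Css × Vd = 4.58 × 148 = 677.8 mg

678 mg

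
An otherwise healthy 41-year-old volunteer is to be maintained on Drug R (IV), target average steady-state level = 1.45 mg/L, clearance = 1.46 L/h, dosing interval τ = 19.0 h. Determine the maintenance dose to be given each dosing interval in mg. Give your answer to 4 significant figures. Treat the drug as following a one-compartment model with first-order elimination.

At steady state, Dose/τ = Css × CL.
Dose = Css × CL × τ = 1.45 × 1.460 × 19.0 = 40.22 mg

40.22 mg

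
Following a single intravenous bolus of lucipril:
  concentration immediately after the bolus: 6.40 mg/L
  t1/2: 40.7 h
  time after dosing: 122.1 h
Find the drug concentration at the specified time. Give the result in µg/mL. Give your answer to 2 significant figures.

k = ln2 / t½ = 0.693147 / 40.7 = 0.01703 h⁻¹
t / t½ = 122.1 / 40.7 = 3 half-lives
C = C₀ × (1/2)^3 = 6.400 × 0.1250 = 0.8000 mg/L
(0.8000 mg/L = 0.8000 µg/mL)

0.80 µg/mL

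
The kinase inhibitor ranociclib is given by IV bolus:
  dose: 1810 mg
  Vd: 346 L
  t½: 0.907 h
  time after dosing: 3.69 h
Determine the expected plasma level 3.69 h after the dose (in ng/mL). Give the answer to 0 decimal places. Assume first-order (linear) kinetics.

312 ng/mL

C₀ = Dose / Vd = 1810 / 346 = 5.231 mg/L
k = ln2 / t½ = 0.693147 / 0.907 = 0.7642 h⁻¹
C = C₀ · e^(−k·t) = 5.231 × e^(−0.7642 × 3.69)
  = 5.231 × 0.05961 = 0.3118 mg/L
Convert: 0.3118 mg/L × 1000 = 311.8 ng/mL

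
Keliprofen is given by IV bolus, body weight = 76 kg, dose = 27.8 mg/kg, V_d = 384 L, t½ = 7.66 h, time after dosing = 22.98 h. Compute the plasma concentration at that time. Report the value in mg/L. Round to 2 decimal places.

Total dose = 27.8 × 76 = 2113 mg
C₀ = Dose / Vd = 2113 / 384 = 5.503 mg/L
k = ln2 / t½ = 0.693147 / 7.66 = 0.09049 h⁻¹
t / t½ = 22.98 / 7.66 = 3 half-lives
C = C₀ × (1/2)^3 = 5.503 × 0.1250 = 0.6879 mg/L

0.69 mg/L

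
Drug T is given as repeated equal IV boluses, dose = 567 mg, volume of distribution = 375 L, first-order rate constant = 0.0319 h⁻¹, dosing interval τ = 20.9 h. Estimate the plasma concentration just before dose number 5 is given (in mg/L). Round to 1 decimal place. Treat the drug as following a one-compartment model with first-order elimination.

C₀ per dose = Dose / Vd = 567 / 375 = 1.512 mg/L
Fraction remaining after one interval: r = e^(−kτ) = e^(−0.03190 × 20.9) = 0.5134
Before dose 5, 4 doses have been given (aged 1τ, 2τ, 3τ, 4τ).
C_trough = C₀ × (r + r² + … + r^4) = C₀ × r(1−r^4)/(1−r)
        = 1.512 × 0.5134 × (1 − 0.06947) / (1 − 0.5134) = 1.484 mg/L

1.5 mg/L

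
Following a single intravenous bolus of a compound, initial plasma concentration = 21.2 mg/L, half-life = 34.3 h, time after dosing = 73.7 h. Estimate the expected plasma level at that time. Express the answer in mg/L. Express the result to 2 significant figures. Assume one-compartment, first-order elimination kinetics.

4.8 mg/L

k = ln2 / t½ = 0.693147 / 34.3 = 0.02021 h⁻¹
C = C₀ · e^(−k·t) = 21.20 × e^(−0.02021 × 73.7)
  = 21.20 × 0.2255 = 4.781 mg/L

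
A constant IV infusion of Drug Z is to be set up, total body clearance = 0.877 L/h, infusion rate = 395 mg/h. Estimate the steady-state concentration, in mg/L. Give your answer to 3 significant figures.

At steady state Css = R₀ / CL = 395 / 0.8770 = 450.4 mg/L

450 mg/L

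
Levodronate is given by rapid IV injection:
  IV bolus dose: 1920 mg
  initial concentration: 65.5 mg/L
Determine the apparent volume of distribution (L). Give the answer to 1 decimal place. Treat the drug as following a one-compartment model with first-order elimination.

29.3 L

Vd = Dose / C₀ = 1920 / 65.5 = 29.31 L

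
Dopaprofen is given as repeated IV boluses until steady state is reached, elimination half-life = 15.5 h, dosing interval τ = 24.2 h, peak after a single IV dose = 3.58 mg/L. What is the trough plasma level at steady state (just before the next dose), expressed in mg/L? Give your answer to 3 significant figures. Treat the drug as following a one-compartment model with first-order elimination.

1.83 mg/L

k = ln2 / t½ = 0.693147 / 15.5 = 0.04472 h⁻¹
e^(−kτ) = e^(−0.04472 × 24.2) = 0.3388
Accumulation ratio R = 1 / (1 − e^(−kτ)) = 1 / (1 − 0.3388) = 1.512
Steady-state trough = C₀ × R × e^(−kτ) = 3.58 × 1.512 × 0.3388 = 1.834 mg/L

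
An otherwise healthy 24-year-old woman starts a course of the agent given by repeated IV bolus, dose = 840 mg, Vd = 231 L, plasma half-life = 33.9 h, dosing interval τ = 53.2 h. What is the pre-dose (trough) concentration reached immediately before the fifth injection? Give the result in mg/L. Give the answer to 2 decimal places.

C₀ per dose = Dose / Vd = 840 / 231 = 3.636 mg/L
k = ln2 / t½ = 0.693147 / 33.9 = 0.02045 h⁻¹
Fraction remaining after one interval: r = e^(−kτ) = e^(−0.02045 × 53.2) = 0.3369
Before dose 5, 4 doses have been given (aged 1τ, 2τ, 3τ, 4τ).
C_trough = C₀ × (r + r² + … + r^4) = C₀ × r(1−r^4)/(1−r)
        = 3.636 × 0.3369 × (1 − 0.01288) / (1 − 0.3369) = 1.824 mg/L

1.82 mg/L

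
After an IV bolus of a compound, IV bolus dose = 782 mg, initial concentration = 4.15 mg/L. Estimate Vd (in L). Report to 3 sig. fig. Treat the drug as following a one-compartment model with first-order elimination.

Vd = Dose / C₀ = 782.0 / 4.15 = 188.4 L

188 L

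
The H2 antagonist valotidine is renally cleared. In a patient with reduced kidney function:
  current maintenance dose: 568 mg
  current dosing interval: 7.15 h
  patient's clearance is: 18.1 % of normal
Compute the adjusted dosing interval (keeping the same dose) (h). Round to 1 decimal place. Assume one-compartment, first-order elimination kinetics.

To keep the same average steady-state level, dosing rate must scale with clearance.
CL ratio = 18.1 / 100 = 0.1810
New interval (same dose) = 7.15 / 0.1810 = 39.50 h

39.5 h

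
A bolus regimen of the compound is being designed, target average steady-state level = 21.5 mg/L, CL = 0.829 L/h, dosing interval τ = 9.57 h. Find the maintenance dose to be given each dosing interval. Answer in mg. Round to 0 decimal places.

171 mg

At steady state, Dose/τ = Css × CL.
Dose = Css × CL × τ = 21.5 × 0.8290 × 9.57 = 170.6 mg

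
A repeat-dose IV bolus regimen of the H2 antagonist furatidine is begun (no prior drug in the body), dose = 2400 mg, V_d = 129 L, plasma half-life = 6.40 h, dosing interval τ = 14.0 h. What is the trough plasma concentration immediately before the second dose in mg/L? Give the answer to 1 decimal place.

C₀ per dose = Dose / Vd = 2400 / 129 = 18.60 mg/L
k = ln2 / t½ = 0.693147 / 6.40 = 0.1083 h⁻¹
Fraction remaining after one interval: r = e^(−kτ) = e^(−0.1083 × 14.0) = 0.2195
Before dose 2, 1 dose has been given (aged 1τ).
C_trough = C₀ × r = 18.60 × 0.2195 = 4.083 mg/L

4.1 mg/L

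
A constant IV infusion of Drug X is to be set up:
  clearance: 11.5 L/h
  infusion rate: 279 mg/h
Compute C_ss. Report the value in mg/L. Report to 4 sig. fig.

At steady state Css = R₀ / CL = 279 / 11.50 = 24.26 mg/L

24.26 mg/L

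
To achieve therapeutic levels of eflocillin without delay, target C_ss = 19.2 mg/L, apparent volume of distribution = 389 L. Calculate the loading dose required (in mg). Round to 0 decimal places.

7469 mg

LD = Css × Vd = 19.2 × 389 = 7469 mg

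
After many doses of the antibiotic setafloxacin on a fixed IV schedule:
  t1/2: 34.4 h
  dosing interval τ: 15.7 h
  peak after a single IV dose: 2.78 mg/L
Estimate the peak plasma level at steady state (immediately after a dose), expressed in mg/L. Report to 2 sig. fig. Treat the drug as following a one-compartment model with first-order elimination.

k = ln2 / t½ = 0.693147 / 34.4 = 0.02015 h⁻¹
e^(−kτ) = e^(−0.02015 × 15.7) = 0.7288
Accumulation ratio R = 1 / (1 − e^(−kτ)) = 1 / (1 − 0.7288) = 3.687
Steady-state peak = C₀ × R = 2.78 × 3.687 = 10.25 mg/L

10 mg/L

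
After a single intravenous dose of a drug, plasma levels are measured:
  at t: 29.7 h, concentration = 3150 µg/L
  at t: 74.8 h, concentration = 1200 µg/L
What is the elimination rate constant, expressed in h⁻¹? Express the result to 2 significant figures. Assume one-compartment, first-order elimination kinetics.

0.021 h⁻¹

k = ln(C₁/C₂) / (t₂ − t₁) = ln(3150/1200) / (74.8 − 29.7)
  = 0.9651 / 45.10 = 0.02140 h⁻¹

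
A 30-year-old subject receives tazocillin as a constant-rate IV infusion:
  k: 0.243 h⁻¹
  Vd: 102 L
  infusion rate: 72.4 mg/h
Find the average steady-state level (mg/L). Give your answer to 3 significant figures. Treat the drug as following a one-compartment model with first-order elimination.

2.92 mg/L

CL = k × Vd = 0.2430 × 102 = 24.79 L/h
At steady state Css = R₀ / CL = 72.4 / 24.79 = 2.921 mg/L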